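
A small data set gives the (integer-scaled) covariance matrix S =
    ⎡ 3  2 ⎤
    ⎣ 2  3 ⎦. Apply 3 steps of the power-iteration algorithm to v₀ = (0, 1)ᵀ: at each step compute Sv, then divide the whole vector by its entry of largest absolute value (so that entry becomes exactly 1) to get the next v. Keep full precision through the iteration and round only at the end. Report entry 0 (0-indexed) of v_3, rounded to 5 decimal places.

Sv0 = (2.000000, 3.000000); divide by 3.000000 → v1 = (0.666667, 1.000000)
Sv1 = (4.000000, 4.333333); divide by 4.333333 → v2 = (0.923077, 1.000000)
Sv2 = (4.769231, 4.846154); divide by 4.846154 → v3 = (0.984127, 1.000000)
Requested entry of v3: 62/63 = 0.98413

0.98413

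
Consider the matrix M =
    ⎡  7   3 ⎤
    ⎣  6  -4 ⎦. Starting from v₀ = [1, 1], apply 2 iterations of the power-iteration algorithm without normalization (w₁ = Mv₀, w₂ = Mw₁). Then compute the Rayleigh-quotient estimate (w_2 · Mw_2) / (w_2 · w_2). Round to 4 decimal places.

w1 = Mv₀ = (7·1 + 3·1; 6·1 + (-4)·1) = (10, 2)
w2 = Mw1 = (7·10 + 3·2; 6·10 + (-4)·2) = (76, 52)
Mw2 = (688, 248)
w2·Mw2 = 76·688 + 52·248 = 65184; w2·w2 = 76·76 + 52·52 = 8480
λ ≈ 65184/8480 = 7.6868

λ ≈ 7.6868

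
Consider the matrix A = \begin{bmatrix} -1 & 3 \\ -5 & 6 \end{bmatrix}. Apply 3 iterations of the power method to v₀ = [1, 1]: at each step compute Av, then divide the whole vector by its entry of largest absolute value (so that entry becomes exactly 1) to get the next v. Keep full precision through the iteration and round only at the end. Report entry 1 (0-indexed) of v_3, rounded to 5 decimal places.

Av0 = (2.000000, 1.000000); divide by 2.000000 → v1 = (1.000000, 0.500000)
Av1 = (0.500000, -2.000000); divide by -2.000000 → v2 = (-0.250000, 1.000000)
Av2 = (3.250000, 7.250000); divide by 7.250000 → v3 = (0.448276, 1.000000)
Requested entry of v3: -29/-29 = 1.00000

1.00000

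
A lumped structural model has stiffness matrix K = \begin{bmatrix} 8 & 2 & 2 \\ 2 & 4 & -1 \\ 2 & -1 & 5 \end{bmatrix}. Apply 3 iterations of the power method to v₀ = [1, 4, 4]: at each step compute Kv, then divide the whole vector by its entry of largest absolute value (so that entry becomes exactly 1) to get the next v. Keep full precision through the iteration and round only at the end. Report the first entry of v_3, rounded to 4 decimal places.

Kv0 = (24.00000, 14.00000, 18.00000); divide by 24.00000 → v1 = (1.00000, 0.58333, 0.75000)
Kv1 = (10.66667, 3.58333, 5.16667); divide by 10.66667 → v2 = (1.00000, 0.33594, 0.48438)
Kv2 = (9.64063, 2.85938, 4.08594); divide by 9.64063 → v3 = (1.00000, 0.29660, 0.42382)
Requested entry of v3: 2468/2468 = 1.0000

1.0000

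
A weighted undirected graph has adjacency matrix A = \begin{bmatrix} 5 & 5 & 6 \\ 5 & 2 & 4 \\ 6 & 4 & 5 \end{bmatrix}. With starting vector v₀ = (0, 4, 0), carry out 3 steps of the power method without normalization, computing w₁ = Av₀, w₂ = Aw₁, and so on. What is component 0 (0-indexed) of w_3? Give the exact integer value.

w1 = Av₀ = (5·0 + 5·4 + 6·0; 5·0 + 2·4 + 4·0; 6·0 + 4·4 + 5·0) = (20, 8, 16)
w2 = Aw1 = (5·20 + 5·8 + 6·16; 5·20 + 2·8 + 4·16; 6·20 + 4·8 + 5·16) = (236, 180, 232)
w3 = Aw2 = (3472, 2468, 3296)
The requested component of w3 is 3472.

3472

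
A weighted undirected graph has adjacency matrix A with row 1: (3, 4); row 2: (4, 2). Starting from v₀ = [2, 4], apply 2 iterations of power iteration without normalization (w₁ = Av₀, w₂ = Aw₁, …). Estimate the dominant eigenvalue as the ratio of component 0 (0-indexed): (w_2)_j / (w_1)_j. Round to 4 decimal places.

w1 = Av₀ = (3·2 + 4·4; 4·2 + 2·4) = (22, 16)
w2 = Aw1 = (3·22 + 4·16; 4·22 + 2·16) = (130, 120)
Ratio at component: 130 / 22 = 5.9091

λ ≈ 5.9091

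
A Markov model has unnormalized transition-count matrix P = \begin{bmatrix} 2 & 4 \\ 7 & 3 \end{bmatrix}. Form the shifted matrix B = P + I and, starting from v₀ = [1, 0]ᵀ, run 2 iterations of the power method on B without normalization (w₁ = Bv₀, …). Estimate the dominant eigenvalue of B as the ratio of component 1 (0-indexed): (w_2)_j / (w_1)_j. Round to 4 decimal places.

μ ≈ 7.0000

B = P + I has rows (3, 4); (7, 4)
w1 = Bv₀ = (3·1 + 4·0; 7·1 + 4·0) = (3, 7)
w2 = Bw1 = (3·3 + 4·7; 7·3 + 4·7) = (37, 49)
Ratio: 49/7 = 7.0000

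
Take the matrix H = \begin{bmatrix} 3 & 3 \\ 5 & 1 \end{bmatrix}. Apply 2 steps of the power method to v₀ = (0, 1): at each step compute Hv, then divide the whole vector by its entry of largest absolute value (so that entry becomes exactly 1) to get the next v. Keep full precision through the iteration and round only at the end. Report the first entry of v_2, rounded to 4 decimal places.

0.7500

Hv0 = (3.00000, 1.00000); divide by 3.00000 → v1 = (1.00000, 0.33333)
Hv1 = (4.00000, 5.33333); divide by 5.33333 → v2 = (0.75000, 1.00000)
Requested entry of v2: 12/16 = 0.7500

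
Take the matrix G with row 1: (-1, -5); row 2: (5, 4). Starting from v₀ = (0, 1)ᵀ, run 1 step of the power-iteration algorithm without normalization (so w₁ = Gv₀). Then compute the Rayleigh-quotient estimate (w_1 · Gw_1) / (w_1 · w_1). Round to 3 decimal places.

w1 = Gv₀ = ((-1)·0 + (-5)·1; 5·0 + 4·1) = (-5, 4)
Gw1 = (-15, -9)
w1·Gw1 = (-5)·(-15) + 4·(-9) = 39; w1·w1 = (-5)·(-5) + 4·4 = 41
λ ≈ 39/41 = 0.951

λ ≈ 0.951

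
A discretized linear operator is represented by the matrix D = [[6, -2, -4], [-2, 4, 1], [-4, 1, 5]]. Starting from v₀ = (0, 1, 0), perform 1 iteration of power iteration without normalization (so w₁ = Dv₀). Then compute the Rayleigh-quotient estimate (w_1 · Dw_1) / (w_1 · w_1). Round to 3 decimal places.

λ ≈ 7.095

w1 = Dv₀ = (-2, 4, 1)
Dw1 = (-24, 21, 17)
w1·Dw1 = (-2)·(-24) + 4·21 + 1·17 = 149; w1·w1 = (-2)·(-2) + 4·4 + 1·1 = 21
λ ≈ 149/21 = 7.095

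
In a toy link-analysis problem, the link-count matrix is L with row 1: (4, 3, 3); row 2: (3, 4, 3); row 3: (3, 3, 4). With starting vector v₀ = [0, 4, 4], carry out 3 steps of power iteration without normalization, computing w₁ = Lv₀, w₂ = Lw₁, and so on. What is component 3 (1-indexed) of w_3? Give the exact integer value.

w1 = Lv₀ = (4·0 + 3·4 + 3·4; 3·0 + 4·4 + 3·4; 3·0 + 3·4 + 4·4) = (24, 28, 28)
w2 = Lw1 = (4·24 + 3·28 + 3·28; 3·24 + 4·28 + 3·28; 3·24 + 3·28 + 4·28) = (264, 268, 268)
w3 = Lw2 = (2664, 2668, 2668)
The requested component of w3 is 2668.

2668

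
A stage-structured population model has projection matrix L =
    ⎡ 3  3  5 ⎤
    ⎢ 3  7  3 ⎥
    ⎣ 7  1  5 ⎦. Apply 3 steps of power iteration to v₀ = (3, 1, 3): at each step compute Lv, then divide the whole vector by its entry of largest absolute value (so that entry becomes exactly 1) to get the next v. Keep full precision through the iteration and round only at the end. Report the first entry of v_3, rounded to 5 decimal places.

0.86010

Lv0 = (27.000000, 25.000000, 37.000000); divide by 37.000000 → v1 = (0.729730, 0.675676, 1.000000)
Lv1 = (9.216216, 9.918919, 10.783784); divide by 10.783784 → v2 = (0.854637, 0.919799, 1.000000)
Lv2 = (10.323308, 12.002506, 11.902256); divide by 12.002506 → v3 = (0.860096, 1.000000, 0.991648)
Requested entry of v3: 4119/4789 = 0.86010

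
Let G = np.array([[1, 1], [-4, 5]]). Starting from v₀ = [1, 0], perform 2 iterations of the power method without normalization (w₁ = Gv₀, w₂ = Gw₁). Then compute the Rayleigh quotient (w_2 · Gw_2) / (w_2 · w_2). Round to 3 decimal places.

w1 = Gv₀ = (1, -4)
w2 = Gw1 = (-3, -24)
Gw2 = (-27, -108)
w2·Gw2 = (-3)·(-27) + (-24)·(-108) = 2673; w2·w2 = (-3)·(-3) + (-24)·(-24) = 585
λ ≈ 2673/585 = 4.569

4.569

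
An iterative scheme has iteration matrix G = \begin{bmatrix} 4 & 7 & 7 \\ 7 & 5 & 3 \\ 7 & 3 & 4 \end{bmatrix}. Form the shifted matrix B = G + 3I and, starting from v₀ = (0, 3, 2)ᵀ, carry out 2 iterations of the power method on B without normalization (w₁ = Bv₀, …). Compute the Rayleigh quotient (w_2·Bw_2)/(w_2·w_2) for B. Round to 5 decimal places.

B = G + 3I has rows (7, 7, 7); (7, 8, 3); (7, 3, 7)
w1 = Bv₀ = (7·0 + 7·3 + 7·2; 7·0 + 8·3 + 3·2; 7·0 + 3·3 + 7·2) = (35, 30, 23)
w2 = Bw1 = (7·35 + 7·30 + 7·23; 7·35 + 8·30 + 3·23; 7·35 + 3·30 + 7·23) = (616, 554, 496)
Bw2 = (11662, 10232, 9446)
w2·Bw2 = 17537536; w2·w2 = 932388; μ ≈ 17537536/932388 = 18.80927

18.80927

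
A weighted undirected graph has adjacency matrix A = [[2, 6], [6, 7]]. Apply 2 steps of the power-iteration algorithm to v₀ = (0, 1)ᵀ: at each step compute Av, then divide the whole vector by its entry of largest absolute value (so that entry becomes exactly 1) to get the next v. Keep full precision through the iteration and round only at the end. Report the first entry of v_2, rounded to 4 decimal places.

Av0 = (6.00000, 7.00000); divide by 7.00000 → v1 = (0.85714, 1.00000)
Av1 = (7.71429, 12.14286); divide by 12.14286 → v2 = (0.63529, 1.00000)
Requested entry of v2: 54/85 = 0.6353

0.6353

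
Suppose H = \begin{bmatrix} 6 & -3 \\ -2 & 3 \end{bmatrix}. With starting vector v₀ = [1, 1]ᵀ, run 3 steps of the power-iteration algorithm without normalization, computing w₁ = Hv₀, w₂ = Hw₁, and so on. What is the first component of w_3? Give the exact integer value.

w1 = Hv₀ = (3, 1)
w2 = Hw1 = (15, -3)
w3 = Hw2 = (99, -39)
The requested component of w3 is 99.

99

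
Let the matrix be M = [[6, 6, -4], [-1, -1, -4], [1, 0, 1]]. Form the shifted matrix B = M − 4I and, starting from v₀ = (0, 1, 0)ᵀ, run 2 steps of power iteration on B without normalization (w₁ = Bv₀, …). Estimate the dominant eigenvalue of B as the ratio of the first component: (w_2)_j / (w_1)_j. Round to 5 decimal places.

μ ≈ -3.00000

B = M − 4I has rows (2, 6, -4); (-1, -5, -4); (1, 0, -3)
w1 = Bv₀ = (2·0 + 6·1 + (-4)·0; (-1)·0 + (-5)·1 + (-4)·0; 1·0 + 0·1 + (-3)·0) = (6, -5, 0)
w2 = Bw1 = (2·6 + 6·(-5) + (-4)·0; (-1)·6 + (-5)·(-5) + (-4)·0; 1·6 + 0·(-5) + (-3)·0) = (-18, 19, 6)
Ratio: -18/6 = -3.00000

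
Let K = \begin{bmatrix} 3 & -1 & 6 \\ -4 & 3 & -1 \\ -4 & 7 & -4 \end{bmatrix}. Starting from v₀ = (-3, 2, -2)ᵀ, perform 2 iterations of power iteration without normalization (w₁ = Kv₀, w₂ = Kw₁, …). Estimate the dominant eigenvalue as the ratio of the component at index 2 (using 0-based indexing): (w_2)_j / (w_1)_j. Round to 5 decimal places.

w1 = Kv₀ = (-23, 20, 34)
w2 = Kw1 = (115, 118, 96)
Ratio at component: 96 / 34 = 2.82353

λ ≈ 2.82353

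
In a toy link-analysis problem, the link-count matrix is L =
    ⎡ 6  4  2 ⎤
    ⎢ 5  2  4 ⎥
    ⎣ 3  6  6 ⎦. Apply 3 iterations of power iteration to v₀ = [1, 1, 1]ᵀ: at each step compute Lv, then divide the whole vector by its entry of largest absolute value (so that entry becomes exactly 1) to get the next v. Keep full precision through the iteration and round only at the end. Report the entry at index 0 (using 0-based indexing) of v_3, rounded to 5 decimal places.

0.74857

Lv0 = (12.000000, 11.000000, 15.000000); divide by 15.000000 → v1 = (0.800000, 0.733333, 1.000000)
Lv1 = (9.733333, 9.466667, 12.800000); divide by 12.800000 → v2 = (0.760417, 0.739583, 1.000000)
Lv2 = (9.520833, 9.281250, 12.718750); divide by 12.718750 → v3 = (0.748567, 0.729730, 1.000000)
Requested entry of v3: 1828/2442 = 0.74857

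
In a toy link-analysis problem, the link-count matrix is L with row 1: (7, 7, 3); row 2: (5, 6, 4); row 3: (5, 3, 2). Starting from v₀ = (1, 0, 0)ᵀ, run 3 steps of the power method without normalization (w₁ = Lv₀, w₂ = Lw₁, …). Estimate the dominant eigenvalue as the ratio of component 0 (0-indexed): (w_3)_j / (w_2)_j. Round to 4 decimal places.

w1 = Lv₀ = (7·1 + 7·0 + 3·0; 5·1 + 6·0 + 4·0; 5·1 + 3·0 + 2·0) = (7, 5, 5)
w2 = Lw1 = (7·7 + 7·5 + 3·5; 5·7 + 6·5 + 4·5; 5·7 + 3·5 + 2·5) = (99, 85, 60)
w3 = Lw2 = (1468, 1245, 870)
Ratio at component: 1468 / 99 = 14.8283

λ ≈ 14.8283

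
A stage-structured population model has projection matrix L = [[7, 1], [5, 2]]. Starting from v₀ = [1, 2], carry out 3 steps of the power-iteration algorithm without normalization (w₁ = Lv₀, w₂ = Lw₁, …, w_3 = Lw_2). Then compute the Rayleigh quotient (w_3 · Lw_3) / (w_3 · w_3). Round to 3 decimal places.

7.847

w1 = Lv₀ = (7·1 + 1·2; 5·1 + 2·2) = (9, 9)
w2 = Lw1 = (7·9 + 1·9; 5·9 + 2·9) = (72, 63)
w3 = Lw2 = (567, 486)
Lw3 = (4455, 3807)
w3·Lw3 = 567·4455 + 486·3807 = 4376187; w3·w3 = 567·567 + 486·486 = 557685
λ ≈ 4376187/557685 = 7.847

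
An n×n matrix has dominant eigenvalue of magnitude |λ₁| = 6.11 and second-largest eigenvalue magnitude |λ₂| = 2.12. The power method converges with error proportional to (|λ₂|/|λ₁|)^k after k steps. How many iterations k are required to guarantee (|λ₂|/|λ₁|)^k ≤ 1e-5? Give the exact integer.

11

|λ₂/λ₁| = 2.12/6.11 = 0.34697
Need k ≥ ln(1e-5) / ln(0.34697) = -11.5129 / -1.0585 ≈ 10.877
Smallest integer k satisfying the bound: 11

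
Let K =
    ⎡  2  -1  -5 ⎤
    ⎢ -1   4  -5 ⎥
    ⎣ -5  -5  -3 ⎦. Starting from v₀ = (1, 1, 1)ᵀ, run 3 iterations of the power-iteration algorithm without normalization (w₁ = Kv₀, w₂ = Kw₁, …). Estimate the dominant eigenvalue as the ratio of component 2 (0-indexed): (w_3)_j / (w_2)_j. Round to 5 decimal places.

-11.69565

w1 = Kv₀ = (-4, -2, -13)
w2 = Kw1 = (59, 61, 69)
w3 = Kw2 = (-288, -160, -807)
Ratio at component: -807 / 69 = -11.69565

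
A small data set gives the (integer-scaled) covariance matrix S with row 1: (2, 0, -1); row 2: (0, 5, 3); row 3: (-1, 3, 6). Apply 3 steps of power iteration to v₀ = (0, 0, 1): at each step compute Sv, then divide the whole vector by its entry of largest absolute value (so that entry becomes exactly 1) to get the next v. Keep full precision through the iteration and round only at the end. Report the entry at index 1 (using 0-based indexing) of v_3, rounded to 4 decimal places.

Sv0 = (-1.00000, 3.00000, 6.00000); divide by 6.00000 → v1 = (-0.16667, 0.50000, 1.00000)
Sv1 = (-1.33333, 5.50000, 7.66667); divide by 7.66667 → v2 = (-0.17391, 0.71739, 1.00000)
Sv2 = (-1.34783, 6.58696, 8.32609); divide by 8.32609 → v3 = (-0.16188, 0.79112, 1.00000)
Requested entry of v3: 303/383 = 0.7911

0.7911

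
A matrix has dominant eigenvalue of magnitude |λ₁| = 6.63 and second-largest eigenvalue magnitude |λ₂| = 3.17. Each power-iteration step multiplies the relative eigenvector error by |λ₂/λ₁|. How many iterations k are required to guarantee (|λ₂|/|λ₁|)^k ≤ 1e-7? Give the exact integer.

|λ₂/λ₁| = 3.17/6.63 = 0.47813
Need k ≥ ln(1e-7) / ln(0.47813) = -16.1181 / -0.7379 ≈ 21.844
Smallest integer k satisfying the bound: 22

22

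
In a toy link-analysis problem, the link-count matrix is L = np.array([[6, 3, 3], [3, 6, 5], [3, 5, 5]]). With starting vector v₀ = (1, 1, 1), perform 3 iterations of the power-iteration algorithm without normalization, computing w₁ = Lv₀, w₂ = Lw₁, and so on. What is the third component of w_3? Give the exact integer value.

2239

w1 = Lv₀ = (12, 14, 13)
w2 = Lw1 = (153, 185, 171)
w3 = Lw2 = (1986, 2424, 2239)
The requested component of w3 is 2239.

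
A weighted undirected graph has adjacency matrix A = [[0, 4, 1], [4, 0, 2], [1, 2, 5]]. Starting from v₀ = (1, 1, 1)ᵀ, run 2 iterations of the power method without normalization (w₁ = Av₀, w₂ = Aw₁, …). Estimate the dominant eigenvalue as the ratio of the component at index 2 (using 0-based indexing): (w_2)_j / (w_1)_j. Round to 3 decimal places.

w1 = Av₀ = (0·1 + 4·1 + 1·1; 4·1 + 0·1 + 2·1; 1·1 + 2·1 + 5·1) = (5, 6, 8)
w2 = Aw1 = (0·5 + 4·6 + 1·8; 4·5 + 0·6 + 2·8; 1·5 + 2·6 + 5·8) = (32, 36, 57)
Ratio at component: 57 / 8 = 7.125

λ ≈ 7.125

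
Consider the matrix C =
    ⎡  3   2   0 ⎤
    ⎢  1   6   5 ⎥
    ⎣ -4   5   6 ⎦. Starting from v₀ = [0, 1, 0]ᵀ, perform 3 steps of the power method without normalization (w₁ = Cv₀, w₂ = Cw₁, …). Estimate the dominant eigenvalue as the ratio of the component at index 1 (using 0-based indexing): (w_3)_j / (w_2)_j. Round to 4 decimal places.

λ ≈ 10.4127

w1 = Cv₀ = (2, 6, 5)
w2 = Cw1 = (18, 63, 52)
w3 = Cw2 = (180, 656, 555)
Ratio at component: 656 / 63 = 10.4127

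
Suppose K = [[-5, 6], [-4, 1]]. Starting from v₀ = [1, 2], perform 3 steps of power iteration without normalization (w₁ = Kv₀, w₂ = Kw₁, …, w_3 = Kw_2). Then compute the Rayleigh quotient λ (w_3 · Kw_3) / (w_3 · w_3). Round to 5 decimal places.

w1 = Kv₀ = ((-5)·1 + 6·2; (-4)·1 + 1·2) = (7, -2)
w2 = Kw1 = ((-5)·7 + 6·(-2); (-4)·7 + 1·(-2)) = (-47, -30)
w3 = Kw2 = (55, 158)
Kw3 = (673, -62)
w3·Kw3 = 55·673 + 158·(-62) = 27219; w3·w3 = 55·55 + 158·158 = 27989
λ ≈ 27219/27989 = 0.97249

0.97249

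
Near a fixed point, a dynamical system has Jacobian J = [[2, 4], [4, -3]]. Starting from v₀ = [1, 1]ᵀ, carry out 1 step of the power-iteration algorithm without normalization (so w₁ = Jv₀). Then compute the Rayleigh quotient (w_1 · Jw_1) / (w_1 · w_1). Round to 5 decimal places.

w1 = Jv₀ = (2·1 + 4·1; 4·1 + (-3)·1) = (6, 1)
Jw1 = (16, 21)
w1·Jw1 = 6·16 + 1·21 = 117; w1·w1 = 6·6 + 1·1 = 37
λ ≈ 117/37 = 3.16216

λ ≈ 3.16216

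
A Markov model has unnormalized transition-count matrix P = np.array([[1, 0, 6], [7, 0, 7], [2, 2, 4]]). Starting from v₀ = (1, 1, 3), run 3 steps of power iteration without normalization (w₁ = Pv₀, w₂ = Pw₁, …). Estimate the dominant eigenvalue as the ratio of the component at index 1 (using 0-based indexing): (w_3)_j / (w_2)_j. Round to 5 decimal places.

7.80000

w1 = Pv₀ = (1·1 + 0·1 + 6·3; 7·1 + 0·1 + 7·3; 2·1 + 2·1 + 4·3) = (19, 28, 16)
w2 = Pw1 = (1·19 + 0·28 + 6·16; 7·19 + 0·28 + 7·16; 2·19 + 2·28 + 4·16) = (115, 245, 158)
w3 = Pw2 = (1063, 1911, 1352)
Ratio at component: 1911 / 245 = 7.80000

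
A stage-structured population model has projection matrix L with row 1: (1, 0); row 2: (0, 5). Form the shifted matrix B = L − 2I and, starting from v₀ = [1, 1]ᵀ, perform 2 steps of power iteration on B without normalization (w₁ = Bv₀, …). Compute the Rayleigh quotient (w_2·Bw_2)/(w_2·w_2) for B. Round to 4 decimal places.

μ ≈ 2.9512

B = L − 2I has rows (-1, 0); (0, 3)
w1 = Bv₀ = ((-1)·1 + 0·1; 0·1 + 3·1) = (-1, 3)
w2 = Bw1 = ((-1)·(-1) + 0·3; 0·(-1) + 3·3) = (1, 9)
Bw2 = (-1, 27)
w2·Bw2 = 242; w2·w2 = 82; μ ≈ 242/82 = 2.9512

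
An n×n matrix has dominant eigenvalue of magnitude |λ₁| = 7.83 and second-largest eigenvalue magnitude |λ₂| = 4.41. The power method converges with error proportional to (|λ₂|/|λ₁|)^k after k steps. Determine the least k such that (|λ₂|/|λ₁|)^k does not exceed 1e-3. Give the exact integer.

|λ₂/λ₁| = 4.41/7.83 = 0.56322
Need k ≥ ln(1e-3) / ln(0.56322) = -6.9078 / -0.5741 ≈ 12.033
Smallest integer k satisfying the bound: 13

13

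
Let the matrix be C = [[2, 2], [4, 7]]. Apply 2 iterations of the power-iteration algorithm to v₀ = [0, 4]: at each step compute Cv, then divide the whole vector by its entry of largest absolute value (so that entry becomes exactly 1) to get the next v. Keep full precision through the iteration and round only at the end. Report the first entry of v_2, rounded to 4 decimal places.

Cv0 = (8.00000, 28.00000); divide by 28.00000 → v1 = (0.28571, 1.00000)
Cv1 = (2.57143, 8.14286); divide by 8.14286 → v2 = (0.31579, 1.00000)
Requested entry of v2: 72/228 = 0.3158

0.3158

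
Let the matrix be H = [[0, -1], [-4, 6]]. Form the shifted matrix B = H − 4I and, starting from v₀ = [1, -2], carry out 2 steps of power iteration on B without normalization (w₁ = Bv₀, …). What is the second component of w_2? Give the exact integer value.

-8

B = H − 4I has rows (-4, -1); (-4, 2)
w1 = Bv₀ = ((-4)·1 + (-1)·(-2); (-4)·1 + 2·(-2)) = (-2, -8)
w2 = Bw1 = ((-4)·(-2) + (-1)·(-8); (-4)·(-2) + 2·(-8)) = (16, -8)
Requested component of w2: -8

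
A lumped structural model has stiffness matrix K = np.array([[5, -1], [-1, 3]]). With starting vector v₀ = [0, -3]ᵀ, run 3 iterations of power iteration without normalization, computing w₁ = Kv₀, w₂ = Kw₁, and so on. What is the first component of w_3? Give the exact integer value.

w1 = Kv₀ = (5·0 + (-1)·(-3); (-1)·0 + 3·(-3)) = (3, -9)
w2 = Kw1 = (5·3 + (-1)·(-9); (-1)·3 + 3·(-9)) = (24, -30)
w3 = Kw2 = (150, -114)
The requested component of w3 is 150.

150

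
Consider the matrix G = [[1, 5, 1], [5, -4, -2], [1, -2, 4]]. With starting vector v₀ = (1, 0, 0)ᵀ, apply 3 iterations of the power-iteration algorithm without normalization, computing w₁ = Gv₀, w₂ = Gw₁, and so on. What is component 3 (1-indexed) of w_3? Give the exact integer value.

41

w1 = Gv₀ = (1·1 + 5·0 + 1·0; 5·1 + (-4)·0 + (-2)·0; 1·1 + (-2)·0 + 4·0) = (1, 5, 1)
w2 = Gw1 = (1·1 + 5·5 + 1·1; 5·1 + (-4)·5 + (-2)·1; 1·1 + (-2)·5 + 4·1) = (27, -17, -5)
w3 = Gw2 = (-63, 213, 41)
The requested component of w3 is 41.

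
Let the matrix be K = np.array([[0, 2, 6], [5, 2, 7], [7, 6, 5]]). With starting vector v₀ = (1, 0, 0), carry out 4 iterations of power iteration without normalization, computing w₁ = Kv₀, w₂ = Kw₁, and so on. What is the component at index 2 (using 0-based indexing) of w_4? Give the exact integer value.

13769

w1 = Kv₀ = (0·1 + 2·0 + 6·0; 5·1 + 2·0 + 7·0; 7·1 + 6·0 + 5·0) = (0, 5, 7)
w2 = Kw1 = (0·0 + 2·5 + 6·7; 5·0 + 2·5 + 7·7; 7·0 + 6·5 + 5·7) = (52, 59, 65)
w3 = Kw2 = (508, 833, 1043)
w4 = Kw3 = (7924, 11507, 13769)
The requested component of w4 is 13769.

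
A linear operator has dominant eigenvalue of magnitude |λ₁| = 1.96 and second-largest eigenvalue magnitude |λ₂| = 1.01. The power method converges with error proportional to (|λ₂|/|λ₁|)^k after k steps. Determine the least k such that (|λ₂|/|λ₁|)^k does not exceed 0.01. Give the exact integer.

7

|λ₂/λ₁| = 1.01/1.96 = 0.51531
Need k ≥ ln(0.01) / ln(0.51531) = -4.6052 / -0.6630 ≈ 6.946
Smallest integer k satisfying the bound: 7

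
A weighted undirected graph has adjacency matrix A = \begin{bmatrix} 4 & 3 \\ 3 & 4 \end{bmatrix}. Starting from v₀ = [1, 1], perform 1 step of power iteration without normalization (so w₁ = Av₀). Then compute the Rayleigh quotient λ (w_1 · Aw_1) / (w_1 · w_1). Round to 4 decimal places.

λ ≈ 7.0000

w1 = Av₀ = (4·1 + 3·1; 3·1 + 4·1) = (7, 7)
Aw1 = (49, 49)
w1·Aw1 = 7·49 + 7·49 = 686; w1·w1 = 7·7 + 7·7 = 98
λ ≈ 686/98 = 7.0000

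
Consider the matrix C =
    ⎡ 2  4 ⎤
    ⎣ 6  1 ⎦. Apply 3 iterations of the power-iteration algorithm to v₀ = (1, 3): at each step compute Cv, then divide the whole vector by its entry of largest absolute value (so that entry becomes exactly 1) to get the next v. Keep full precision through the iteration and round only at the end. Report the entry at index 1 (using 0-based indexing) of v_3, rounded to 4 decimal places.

0.9540

Cv0 = (14.00000, 9.00000); divide by 14.00000 → v1 = (1.00000, 0.64286)
Cv1 = (4.57143, 6.64286); divide by 6.64286 → v2 = (0.68817, 1.00000)
Cv2 = (5.37634, 5.12903); divide by 5.37634 → v3 = (1.00000, 0.95400)
Requested entry of v3: 477/500 = 0.9540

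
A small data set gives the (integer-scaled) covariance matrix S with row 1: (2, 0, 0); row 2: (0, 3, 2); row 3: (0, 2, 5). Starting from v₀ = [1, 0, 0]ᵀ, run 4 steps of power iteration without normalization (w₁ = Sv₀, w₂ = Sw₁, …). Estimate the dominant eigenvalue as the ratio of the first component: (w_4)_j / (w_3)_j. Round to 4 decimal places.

λ ≈ 2.0000

w1 = Sv₀ = (2·1 + 0·0 + 0·0; 0·1 + 3·0 + 2·0; 0·1 + 2·0 + 5·0) = (2, 0, 0)
w2 = Sw1 = (2·2 + 0·0 + 0·0; 0·2 + 3·0 + 2·0; 0·2 + 2·0 + 5·0) = (4, 0, 0)
w3 = Sw2 = (8, 0, 0)
w4 = Sw3 = (16, 0, 0)
Ratio at component: 16 / 8 = 2.0000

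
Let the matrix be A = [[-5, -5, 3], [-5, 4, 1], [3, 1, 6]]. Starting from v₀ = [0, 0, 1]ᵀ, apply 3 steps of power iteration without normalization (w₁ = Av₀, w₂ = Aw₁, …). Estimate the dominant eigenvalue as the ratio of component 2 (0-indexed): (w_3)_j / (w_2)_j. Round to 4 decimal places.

λ ≈ 5.7609

w1 = Av₀ = ((-5)·0 + (-5)·0 + 3·1; (-5)·0 + 4·0 + 1·1; 3·0 + 1·0 + 6·1) = (3, 1, 6)
w2 = Aw1 = ((-5)·3 + (-5)·1 + 3·6; (-5)·3 + 4·1 + 1·6; 3·3 + 1·1 + 6·6) = (-2, -5, 46)
w3 = Aw2 = (173, 36, 265)
Ratio at component: 265 / 46 = 5.7609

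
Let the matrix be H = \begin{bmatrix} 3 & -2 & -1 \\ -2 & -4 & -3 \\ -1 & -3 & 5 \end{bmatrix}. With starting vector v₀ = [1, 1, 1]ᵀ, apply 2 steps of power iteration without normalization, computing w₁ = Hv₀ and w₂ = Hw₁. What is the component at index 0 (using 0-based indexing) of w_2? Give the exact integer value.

17

w1 = Hv₀ = (0, -9, 1)
w2 = Hw1 = (17, 33, 32)
The requested component of w2 is 17.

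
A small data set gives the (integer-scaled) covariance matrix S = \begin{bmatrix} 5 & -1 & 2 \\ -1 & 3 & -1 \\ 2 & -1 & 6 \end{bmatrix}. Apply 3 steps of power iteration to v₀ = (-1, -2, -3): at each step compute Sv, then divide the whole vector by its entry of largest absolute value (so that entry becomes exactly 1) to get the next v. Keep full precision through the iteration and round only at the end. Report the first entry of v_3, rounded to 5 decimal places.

0.71939

Sv0 = (-9.000000, -2.000000, -18.000000); divide by -18.000000 → v1 = (0.500000, 0.111111, 1.000000)
Sv1 = (4.388889, -1.166667, 6.888889); divide by 6.888889 → v2 = (0.637097, -0.169355, 1.000000)
Sv2 = (5.354839, -2.145161, 7.443548); divide by 7.443548 → v3 = (0.719393, -0.288191, 1.000000)
Requested entry of v3: -664/-923 = 0.71939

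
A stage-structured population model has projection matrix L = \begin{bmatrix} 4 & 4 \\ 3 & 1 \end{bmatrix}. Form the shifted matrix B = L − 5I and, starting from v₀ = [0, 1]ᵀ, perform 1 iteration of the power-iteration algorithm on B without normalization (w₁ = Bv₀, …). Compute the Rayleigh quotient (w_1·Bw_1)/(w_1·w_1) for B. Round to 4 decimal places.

μ ≈ -6.0000

B = L − 5I has rows (-1, 4); (3, -4)
w1 = Bv₀ = ((-1)·0 + 4·1; 3·0 + (-4)·1) = (4, -4)
Bw1 = (-20, 28)
w1·Bw1 = -192; w1·w1 = 32; μ ≈ -192/32 = -6.0000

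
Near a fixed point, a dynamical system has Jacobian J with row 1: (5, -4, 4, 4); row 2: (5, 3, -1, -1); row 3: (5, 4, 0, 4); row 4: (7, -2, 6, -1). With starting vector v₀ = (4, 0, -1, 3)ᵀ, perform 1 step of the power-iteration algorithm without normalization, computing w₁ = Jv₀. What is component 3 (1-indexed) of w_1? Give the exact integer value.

w1 = Jv₀ = (5·4 + (-4)·0 + 4·(-1) + 4·3; 5·4 + 3·0 + (-1)·(-1) + (-1)·3; 5·4 + 4·0 + 0·(-1) + 4·3; 7·4 + (-2)·0 + 6·(-1) + (-1)·3) = (28, 18, 32, 19)
The requested component of w1 is 32.

32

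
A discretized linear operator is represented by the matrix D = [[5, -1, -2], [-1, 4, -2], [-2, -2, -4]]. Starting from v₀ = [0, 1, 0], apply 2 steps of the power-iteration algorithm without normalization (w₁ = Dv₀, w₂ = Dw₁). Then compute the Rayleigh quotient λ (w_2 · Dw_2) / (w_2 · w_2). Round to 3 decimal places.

w1 = Dv₀ = (5·0 + (-1)·1 + (-2)·0; (-1)·0 + 4·1 + (-2)·0; (-2)·0 + (-2)·1 + (-4)·0) = (-1, 4, -2)
w2 = Dw1 = (5·(-1) + (-1)·4 + (-2)·(-2); (-1)·(-1) + 4·4 + (-2)·(-2); (-2)·(-1) + (-2)·4 + (-4)·(-2)) = (-5, 21, 2)
Dw2 = (-50, 85, -40)
w2·Dw2 = (-5)·(-50) + 21·85 + 2·(-40) = 1955; w2·w2 = (-5)·(-5) + 21·21 + 2·2 = 470
λ ≈ 1955/470 = 4.160

4.160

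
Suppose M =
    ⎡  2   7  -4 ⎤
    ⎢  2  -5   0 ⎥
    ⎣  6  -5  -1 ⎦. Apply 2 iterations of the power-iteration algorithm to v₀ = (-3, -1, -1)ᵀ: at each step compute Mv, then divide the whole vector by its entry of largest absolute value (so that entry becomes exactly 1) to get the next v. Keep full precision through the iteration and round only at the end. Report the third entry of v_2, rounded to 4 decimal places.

Mv0 = (-9.00000, -1.00000, -12.00000); divide by -12.00000 → v1 = (0.75000, 0.08333, 1.00000)
Mv1 = (-1.91667, 1.08333, 3.08333); divide by 3.08333 → v2 = (-0.62162, 0.35135, 1.00000)
Requested entry of v2: -37/-37 = 1.0000

1.0000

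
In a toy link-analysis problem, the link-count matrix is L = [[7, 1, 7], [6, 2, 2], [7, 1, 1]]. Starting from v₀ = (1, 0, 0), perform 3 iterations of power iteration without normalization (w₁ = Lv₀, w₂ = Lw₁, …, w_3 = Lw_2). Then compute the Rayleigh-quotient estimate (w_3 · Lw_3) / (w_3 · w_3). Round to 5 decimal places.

w1 = Lv₀ = (7·1 + 1·0 + 7·0; 6·1 + 2·0 + 2·0; 7·1 + 1·0 + 1·0) = (7, 6, 7)
w2 = Lw1 = (7·7 + 1·6 + 7·7; 6·7 + 2·6 + 2·7; 7·7 + 1·6 + 1·7) = (104, 68, 62)
w3 = Lw2 = (1230, 884, 858)
Lw3 = (15500, 10864, 10352)
w3·Lw3 = 1230·15500 + 884·10864 + 858·10352 = 37550792; w3·w3 = 1230·1230 + 884·884 + 858·858 = 3030520
λ ≈ 37550792/3030520 = 12.39087

λ ≈ 12.39087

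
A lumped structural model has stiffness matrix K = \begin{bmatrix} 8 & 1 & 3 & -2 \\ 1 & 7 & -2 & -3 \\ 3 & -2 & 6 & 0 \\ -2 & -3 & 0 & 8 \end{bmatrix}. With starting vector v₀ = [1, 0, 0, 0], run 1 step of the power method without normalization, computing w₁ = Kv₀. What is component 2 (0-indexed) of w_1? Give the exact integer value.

w1 = Kv₀ = (8, 1, 3, -2)
The requested component of w1 is 3.

3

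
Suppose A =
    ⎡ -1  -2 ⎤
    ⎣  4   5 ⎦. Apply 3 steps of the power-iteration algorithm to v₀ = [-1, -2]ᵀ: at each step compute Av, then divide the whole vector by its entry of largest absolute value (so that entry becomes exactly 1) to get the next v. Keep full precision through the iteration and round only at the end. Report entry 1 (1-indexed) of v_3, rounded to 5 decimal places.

Av0 = (5.000000, -14.000000); divide by -14.000000 → v1 = (-0.357143, 1.000000)
Av1 = (-1.642857, 3.571429); divide by 3.571429 → v2 = (-0.460000, 1.000000)
Av2 = (-1.540000, 3.160000); divide by 3.160000 → v3 = (-0.487342, 1.000000)
Requested entry of v3: 77/-158 = -0.48734

-0.48734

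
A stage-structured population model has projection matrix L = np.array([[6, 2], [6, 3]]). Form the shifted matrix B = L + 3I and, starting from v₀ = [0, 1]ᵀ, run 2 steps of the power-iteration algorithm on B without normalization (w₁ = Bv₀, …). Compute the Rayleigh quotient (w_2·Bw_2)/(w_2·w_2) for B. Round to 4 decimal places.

B = L + 3I has rows (9, 2); (6, 6)
w1 = Bv₀ = (9·0 + 2·1; 6·0 + 6·1) = (2, 6)
w2 = Bw1 = (9·2 + 2·6; 6·2 + 6·6) = (30, 48)
Bw2 = (366, 468)
w2·Bw2 = 33444; w2·w2 = 3204; μ ≈ 33444/3204 = 10.4382

10.4382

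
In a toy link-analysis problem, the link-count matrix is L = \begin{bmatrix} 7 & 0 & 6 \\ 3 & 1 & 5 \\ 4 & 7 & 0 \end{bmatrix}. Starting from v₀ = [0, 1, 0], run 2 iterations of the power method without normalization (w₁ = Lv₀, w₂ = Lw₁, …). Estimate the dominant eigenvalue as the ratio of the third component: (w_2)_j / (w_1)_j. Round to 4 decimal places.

w1 = Lv₀ = (7·0 + 0·1 + 6·0; 3·0 + 1·1 + 5·0; 4·0 + 7·1 + 0·0) = (0, 1, 7)
w2 = Lw1 = (7·0 + 0·1 + 6·7; 3·0 + 1·1 + 5·7; 4·0 + 7·1 + 0·7) = (42, 36, 7)
Ratio at component: 7 / 7 = 1.0000

1.0000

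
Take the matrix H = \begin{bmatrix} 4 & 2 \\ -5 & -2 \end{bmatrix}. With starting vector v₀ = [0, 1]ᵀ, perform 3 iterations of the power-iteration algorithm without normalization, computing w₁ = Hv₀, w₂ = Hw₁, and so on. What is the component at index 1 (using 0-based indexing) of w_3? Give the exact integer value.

w1 = Hv₀ = (4·0 + 2·1; (-5)·0 + (-2)·1) = (2, -2)
w2 = Hw1 = (4·2 + 2·(-2); (-5)·2 + (-2)·(-2)) = (4, -6)
w3 = Hw2 = (4, -8)
The requested component of w3 is -8.

-8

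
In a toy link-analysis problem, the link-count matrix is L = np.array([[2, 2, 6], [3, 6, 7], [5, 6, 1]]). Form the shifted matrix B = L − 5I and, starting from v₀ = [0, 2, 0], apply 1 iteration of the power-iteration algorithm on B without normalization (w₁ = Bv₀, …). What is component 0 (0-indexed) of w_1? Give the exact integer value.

B = L − 5I has rows (-3, 2, 6); (3, 1, 7); (5, 6, -4)
w1 = Bv₀ = ((-3)·0 + 2·2 + 6·0; 3·0 + 1·2 + 7·0; 5·0 + 6·2 + (-4)·0) = (4, 2, 12)
Requested component of w1: 4

4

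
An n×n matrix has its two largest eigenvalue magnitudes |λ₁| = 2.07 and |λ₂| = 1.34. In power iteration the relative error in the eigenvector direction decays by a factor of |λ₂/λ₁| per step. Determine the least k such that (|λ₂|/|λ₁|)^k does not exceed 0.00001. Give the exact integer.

|λ₂/λ₁| = 1.34/2.07 = 0.64734
Need k ≥ ln(0.00001) / ln(0.64734) = -11.5129 / -0.4349 ≈ 26.474
Smallest integer k satisfying the bound: 27

27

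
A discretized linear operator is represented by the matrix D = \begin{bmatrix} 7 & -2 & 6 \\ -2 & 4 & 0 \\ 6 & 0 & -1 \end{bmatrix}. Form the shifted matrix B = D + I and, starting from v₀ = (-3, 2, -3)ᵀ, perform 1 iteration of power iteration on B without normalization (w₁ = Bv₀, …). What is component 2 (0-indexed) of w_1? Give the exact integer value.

B = D + I has rows (8, -2, 6); (-2, 5, 0); (6, 0, 0)
w1 = Bv₀ = (8·(-3) + (-2)·2 + 6·(-3); (-2)·(-3) + 5·2 + 0·(-3); 6·(-3) + 0·2 + 0·(-3)) = (-46, 16, -18)
Requested component of w1: -18

-18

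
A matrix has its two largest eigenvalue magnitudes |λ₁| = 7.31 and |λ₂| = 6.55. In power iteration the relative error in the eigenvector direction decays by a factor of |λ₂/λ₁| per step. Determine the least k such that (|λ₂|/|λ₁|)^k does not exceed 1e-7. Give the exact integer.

147

|λ₂/λ₁| = 6.55/7.31 = 0.89603
Need k ≥ ln(1e-7) / ln(0.89603) = -16.1181 / -0.1098 ≈ 146.824
Smallest integer k satisfying the bound: 147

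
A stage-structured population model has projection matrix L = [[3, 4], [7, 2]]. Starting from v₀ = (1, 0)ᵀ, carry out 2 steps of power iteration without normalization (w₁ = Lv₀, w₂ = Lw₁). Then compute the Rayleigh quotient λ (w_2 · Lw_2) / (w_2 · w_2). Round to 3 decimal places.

w1 = Lv₀ = (3, 7)
w2 = Lw1 = (37, 35)
Lw2 = (251, 329)
w2·Lw2 = 37·251 + 35·329 = 20802; w2·w2 = 37·37 + 35·35 = 2594
λ ≈ 20802/2594 = 8.019

λ ≈ 8.019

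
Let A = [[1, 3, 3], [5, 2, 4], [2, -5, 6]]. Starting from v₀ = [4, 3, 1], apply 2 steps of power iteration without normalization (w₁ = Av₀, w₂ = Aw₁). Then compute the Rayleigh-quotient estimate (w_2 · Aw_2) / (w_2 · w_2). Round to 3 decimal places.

4.607

w1 = Av₀ = (16, 30, -1)
w2 = Aw1 = (103, 136, -124)
Aw2 = (139, 291, -1218)
w2·Aw2 = 103·139 + 136·291 + (-124)·(-1218) = 204925; w2·w2 = 103·103 + 136·136 + (-124)·(-124) = 44481
λ ≈ 204925/44481 = 4.607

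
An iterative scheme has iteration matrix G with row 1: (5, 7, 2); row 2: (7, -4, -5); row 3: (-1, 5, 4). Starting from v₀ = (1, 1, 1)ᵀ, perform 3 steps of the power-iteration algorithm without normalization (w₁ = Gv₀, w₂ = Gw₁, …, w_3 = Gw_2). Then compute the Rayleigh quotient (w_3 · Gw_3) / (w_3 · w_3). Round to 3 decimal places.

7.596

w1 = Gv₀ = (14, -2, 8)
w2 = Gw1 = (72, 66, 8)
w3 = Gw2 = (838, 200, 290)
Gw3 = (6170, 3616, 1322)
w3·Gw3 = 838·6170 + 200·3616 + 290·1322 = 6277040; w3·w3 = 838·838 + 200·200 + 290·290 = 826344
λ ≈ 6277040/826344 = 7.596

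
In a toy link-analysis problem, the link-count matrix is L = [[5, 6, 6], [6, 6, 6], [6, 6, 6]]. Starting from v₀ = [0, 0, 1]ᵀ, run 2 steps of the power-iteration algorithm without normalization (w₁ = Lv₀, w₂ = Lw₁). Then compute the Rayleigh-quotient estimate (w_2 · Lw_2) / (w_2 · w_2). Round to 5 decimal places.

λ ≈ 17.67876

w1 = Lv₀ = (5·0 + 6·0 + 6·1; 6·0 + 6·0 + 6·1; 6·0 + 6·0 + 6·1) = (6, 6, 6)
w2 = Lw1 = (5·6 + 6·6 + 6·6; 6·6 + 6·6 + 6·6; 6·6 + 6·6 + 6·6) = (102, 108, 108)
Lw2 = (1806, 1908, 1908)
w2·Lw2 = 102·1806 + 108·1908 + 108·1908 = 596340; w2·w2 = 102·102 + 108·108 + 108·108 = 33732
λ ≈ 596340/33732 = 17.67876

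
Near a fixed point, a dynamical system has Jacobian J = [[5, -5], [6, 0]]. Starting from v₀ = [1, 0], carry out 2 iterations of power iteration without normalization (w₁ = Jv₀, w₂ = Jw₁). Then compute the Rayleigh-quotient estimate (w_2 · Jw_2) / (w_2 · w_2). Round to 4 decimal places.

-0.0270

w1 = Jv₀ = (5·1 + (-5)·0; 6·1 + 0·0) = (5, 6)
w2 = Jw1 = (5·5 + (-5)·6; 6·5 + 0·6) = (-5, 30)
Jw2 = (-175, -30)
w2·Jw2 = (-5)·(-175) + 30·(-30) = -25; w2·w2 = (-5)·(-5) + 30·30 = 925
λ ≈ -25/925 = -0.0270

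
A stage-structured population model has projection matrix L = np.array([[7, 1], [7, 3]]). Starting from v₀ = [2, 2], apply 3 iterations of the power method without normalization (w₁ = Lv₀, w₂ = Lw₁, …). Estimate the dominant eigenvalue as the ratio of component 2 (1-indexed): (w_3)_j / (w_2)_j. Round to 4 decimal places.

w1 = Lv₀ = (7·2 + 1·2; 7·2 + 3·2) = (16, 20)
w2 = Lw1 = (7·16 + 1·20; 7·16 + 3·20) = (132, 172)
w3 = Lw2 = (1096, 1440)
Ratio at component: 1440 / 172 = 8.3721

8.3721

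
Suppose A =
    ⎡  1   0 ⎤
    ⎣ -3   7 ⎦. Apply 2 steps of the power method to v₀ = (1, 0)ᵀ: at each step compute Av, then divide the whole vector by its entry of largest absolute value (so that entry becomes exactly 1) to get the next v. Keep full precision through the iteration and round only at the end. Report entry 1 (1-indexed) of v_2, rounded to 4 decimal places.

-0.0417

Av0 = (1.00000, -3.00000); divide by -3.00000 → v1 = (-0.33333, 1.00000)
Av1 = (-0.33333, 8.00000); divide by 8.00000 → v2 = (-0.04167, 1.00000)
Requested entry of v2: 1/-24 = -0.0417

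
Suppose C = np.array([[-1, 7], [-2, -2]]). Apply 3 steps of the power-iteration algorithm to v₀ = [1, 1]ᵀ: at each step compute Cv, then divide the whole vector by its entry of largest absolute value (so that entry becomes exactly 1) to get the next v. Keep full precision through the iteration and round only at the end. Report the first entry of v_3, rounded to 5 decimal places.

0.07895

Cv0 = (6.000000, -4.000000); divide by 6.000000 → v1 = (1.000000, -0.666667)
Cv1 = (-5.666667, -0.666667); divide by -5.666667 → v2 = (1.000000, 0.117647)
Cv2 = (-0.176471, -2.235294); divide by -2.235294 → v3 = (0.078947, 1.000000)
Requested entry of v3: 6/76 = 0.07895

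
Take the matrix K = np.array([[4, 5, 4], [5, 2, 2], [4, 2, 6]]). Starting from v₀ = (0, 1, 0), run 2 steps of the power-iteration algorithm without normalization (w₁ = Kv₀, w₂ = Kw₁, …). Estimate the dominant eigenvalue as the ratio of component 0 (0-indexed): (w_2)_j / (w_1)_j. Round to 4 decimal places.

7.6000

w1 = Kv₀ = (4·0 + 5·1 + 4·0; 5·0 + 2·1 + 2·0; 4·0 + 2·1 + 6·0) = (5, 2, 2)
w2 = Kw1 = (4·5 + 5·2 + 4·2; 5·5 + 2·2 + 2·2; 4·5 + 2·2 + 6·2) = (38, 33, 36)
Ratio at component: 38 / 5 = 7.6000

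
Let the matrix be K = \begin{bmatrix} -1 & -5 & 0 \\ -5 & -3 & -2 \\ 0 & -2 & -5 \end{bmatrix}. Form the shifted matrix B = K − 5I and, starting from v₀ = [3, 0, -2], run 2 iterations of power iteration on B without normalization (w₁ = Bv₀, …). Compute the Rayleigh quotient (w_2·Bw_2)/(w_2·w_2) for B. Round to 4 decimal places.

B = K − 5I has rows (-6, -5, 0); (-5, -8, -2); (0, -2, -10)
w1 = Bv₀ = (-18, -11, 20)
w2 = Bw1 = (163, 138, -178)
Bw2 = (-1668, -1563, 1504)
w2·Bw2 = -755290; w2·w2 = 77297; μ ≈ -755290/77297 = -9.7713

-9.7713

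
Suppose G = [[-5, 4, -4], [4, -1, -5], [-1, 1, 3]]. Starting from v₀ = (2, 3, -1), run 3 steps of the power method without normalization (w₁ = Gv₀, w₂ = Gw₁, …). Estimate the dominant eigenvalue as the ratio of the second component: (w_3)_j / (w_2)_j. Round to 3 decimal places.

2.417

w1 = Gv₀ = ((-5)·2 + 4·3 + (-4)·(-1); 4·2 + (-1)·3 + (-5)·(-1); (-1)·2 + 1·3 + 3·(-1)) = (6, 10, -2)
w2 = Gw1 = ((-5)·6 + 4·10 + (-4)·(-2); 4·6 + (-1)·10 + (-5)·(-2); (-1)·6 + 1·10 + 3·(-2)) = (18, 24, -2)
w3 = Gw2 = (14, 58, 0)
Ratio at component: 58 / 24 = 2.417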